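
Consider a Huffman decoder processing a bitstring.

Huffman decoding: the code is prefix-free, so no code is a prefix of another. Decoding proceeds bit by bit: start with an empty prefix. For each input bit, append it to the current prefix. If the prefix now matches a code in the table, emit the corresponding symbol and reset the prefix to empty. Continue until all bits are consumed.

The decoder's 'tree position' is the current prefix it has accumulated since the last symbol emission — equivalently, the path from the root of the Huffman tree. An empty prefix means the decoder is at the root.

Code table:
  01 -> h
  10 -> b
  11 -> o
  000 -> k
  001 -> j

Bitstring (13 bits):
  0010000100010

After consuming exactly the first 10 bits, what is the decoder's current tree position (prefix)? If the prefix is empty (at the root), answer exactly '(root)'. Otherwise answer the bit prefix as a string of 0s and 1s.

Bit 0: prefix='0' (no match yet)
Bit 1: prefix='00' (no match yet)
Bit 2: prefix='001' -> emit 'j', reset
Bit 3: prefix='0' (no match yet)
Bit 4: prefix='00' (no match yet)
Bit 5: prefix='000' -> emit 'k', reset
Bit 6: prefix='0' (no match yet)
Bit 7: prefix='01' -> emit 'h', reset
Bit 8: prefix='0' (no match yet)
Bit 9: prefix='00' (no match yet)

Answer: 00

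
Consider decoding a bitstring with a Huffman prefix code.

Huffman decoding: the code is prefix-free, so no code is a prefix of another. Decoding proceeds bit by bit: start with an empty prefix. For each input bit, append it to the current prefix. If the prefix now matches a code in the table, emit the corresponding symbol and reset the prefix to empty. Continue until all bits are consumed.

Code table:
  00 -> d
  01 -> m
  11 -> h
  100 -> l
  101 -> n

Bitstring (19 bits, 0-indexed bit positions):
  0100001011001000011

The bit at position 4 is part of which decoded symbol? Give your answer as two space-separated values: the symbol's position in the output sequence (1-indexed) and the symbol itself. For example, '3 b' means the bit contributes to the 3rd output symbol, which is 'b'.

Answer: 3 d

Derivation:
Bit 0: prefix='0' (no match yet)
Bit 1: prefix='01' -> emit 'm', reset
Bit 2: prefix='0' (no match yet)
Bit 3: prefix='00' -> emit 'd', reset
Bit 4: prefix='0' (no match yet)
Bit 5: prefix='00' -> emit 'd', reset
Bit 6: prefix='1' (no match yet)
Bit 7: prefix='10' (no match yet)
Bit 8: prefix='101' -> emit 'n', reset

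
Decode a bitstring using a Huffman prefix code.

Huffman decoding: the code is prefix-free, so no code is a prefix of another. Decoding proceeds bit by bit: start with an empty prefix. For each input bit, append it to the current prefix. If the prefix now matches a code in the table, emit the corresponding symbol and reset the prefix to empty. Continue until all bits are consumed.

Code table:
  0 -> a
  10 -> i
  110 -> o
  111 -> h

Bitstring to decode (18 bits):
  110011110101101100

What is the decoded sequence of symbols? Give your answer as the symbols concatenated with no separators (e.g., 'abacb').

Bit 0: prefix='1' (no match yet)
Bit 1: prefix='11' (no match yet)
Bit 2: prefix='110' -> emit 'o', reset
Bit 3: prefix='0' -> emit 'a', reset
Bit 4: prefix='1' (no match yet)
Bit 5: prefix='11' (no match yet)
Bit 6: prefix='111' -> emit 'h', reset
Bit 7: prefix='1' (no match yet)
Bit 8: prefix='10' -> emit 'i', reset
Bit 9: prefix='1' (no match yet)
Bit 10: prefix='10' -> emit 'i', reset
Bit 11: prefix='1' (no match yet)
Bit 12: prefix='11' (no match yet)
Bit 13: prefix='110' -> emit 'o', reset
Bit 14: prefix='1' (no match yet)
Bit 15: prefix='11' (no match yet)
Bit 16: prefix='110' -> emit 'o', reset
Bit 17: prefix='0' -> emit 'a', reset

Answer: oahiiooa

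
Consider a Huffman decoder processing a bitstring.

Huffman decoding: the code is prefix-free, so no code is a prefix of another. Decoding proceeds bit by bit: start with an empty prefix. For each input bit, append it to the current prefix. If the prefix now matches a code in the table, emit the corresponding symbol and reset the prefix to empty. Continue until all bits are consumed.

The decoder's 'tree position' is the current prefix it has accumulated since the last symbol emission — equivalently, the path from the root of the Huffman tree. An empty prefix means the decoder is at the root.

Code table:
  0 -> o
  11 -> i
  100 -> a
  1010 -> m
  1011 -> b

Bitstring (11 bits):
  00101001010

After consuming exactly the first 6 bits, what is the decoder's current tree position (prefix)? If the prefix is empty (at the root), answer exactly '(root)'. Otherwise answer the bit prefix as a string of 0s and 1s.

Bit 0: prefix='0' -> emit 'o', reset
Bit 1: prefix='0' -> emit 'o', reset
Bit 2: prefix='1' (no match yet)
Bit 3: prefix='10' (no match yet)
Bit 4: prefix='101' (no match yet)
Bit 5: prefix='1010' -> emit 'm', reset

Answer: (root)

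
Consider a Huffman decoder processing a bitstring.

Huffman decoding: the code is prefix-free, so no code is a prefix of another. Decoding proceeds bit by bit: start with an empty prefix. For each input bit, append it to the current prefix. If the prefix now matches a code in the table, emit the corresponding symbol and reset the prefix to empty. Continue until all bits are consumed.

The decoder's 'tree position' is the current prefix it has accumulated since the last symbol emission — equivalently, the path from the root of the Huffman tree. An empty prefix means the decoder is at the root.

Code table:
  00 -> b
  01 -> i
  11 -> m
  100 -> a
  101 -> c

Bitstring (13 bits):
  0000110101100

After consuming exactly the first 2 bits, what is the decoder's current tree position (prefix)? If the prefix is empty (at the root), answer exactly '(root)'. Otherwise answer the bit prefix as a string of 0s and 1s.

Bit 0: prefix='0' (no match yet)
Bit 1: prefix='00' -> emit 'b', reset

Answer: (root)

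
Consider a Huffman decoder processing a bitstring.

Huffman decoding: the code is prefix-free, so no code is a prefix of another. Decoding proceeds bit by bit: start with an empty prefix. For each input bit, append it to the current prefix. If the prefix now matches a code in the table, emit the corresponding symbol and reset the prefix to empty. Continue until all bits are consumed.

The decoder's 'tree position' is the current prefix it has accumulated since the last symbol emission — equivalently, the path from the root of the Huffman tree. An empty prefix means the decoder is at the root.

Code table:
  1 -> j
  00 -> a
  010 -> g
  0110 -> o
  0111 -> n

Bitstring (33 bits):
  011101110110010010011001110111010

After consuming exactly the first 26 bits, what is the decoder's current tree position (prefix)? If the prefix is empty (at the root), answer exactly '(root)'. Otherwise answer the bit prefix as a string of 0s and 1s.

Answer: (root)

Derivation:
Bit 0: prefix='0' (no match yet)
Bit 1: prefix='01' (no match yet)
Bit 2: prefix='011' (no match yet)
Bit 3: prefix='0111' -> emit 'n', reset
Bit 4: prefix='0' (no match yet)
Bit 5: prefix='01' (no match yet)
Bit 6: prefix='011' (no match yet)
Bit 7: prefix='0111' -> emit 'n', reset
Bit 8: prefix='0' (no match yet)
Bit 9: prefix='01' (no match yet)
Bit 10: prefix='011' (no match yet)
Bit 11: prefix='0110' -> emit 'o', reset
Bit 12: prefix='0' (no match yet)
Bit 13: prefix='01' (no match yet)
Bit 14: prefix='010' -> emit 'g', reset
Bit 15: prefix='0' (no match yet)
Bit 16: prefix='01' (no match yet)
Bit 17: prefix='010' -> emit 'g', reset
Bit 18: prefix='0' (no match yet)
Bit 19: prefix='01' (no match yet)
Bit 20: prefix='011' (no match yet)
Bit 21: prefix='0110' -> emit 'o', reset
Bit 22: prefix='0' (no match yet)
Bit 23: prefix='01' (no match yet)
Bit 24: prefix='011' (no match yet)
Bit 25: prefix='0111' -> emit 'n', reset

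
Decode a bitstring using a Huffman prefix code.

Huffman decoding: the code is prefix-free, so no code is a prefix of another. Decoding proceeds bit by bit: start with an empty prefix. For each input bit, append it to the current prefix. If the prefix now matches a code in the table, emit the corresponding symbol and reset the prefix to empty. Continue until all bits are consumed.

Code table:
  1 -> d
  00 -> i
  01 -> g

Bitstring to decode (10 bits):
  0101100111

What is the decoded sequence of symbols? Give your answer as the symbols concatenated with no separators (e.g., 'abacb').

Answer: ggdiddd

Derivation:
Bit 0: prefix='0' (no match yet)
Bit 1: prefix='01' -> emit 'g', reset
Bit 2: prefix='0' (no match yet)
Bit 3: prefix='01' -> emit 'g', reset
Bit 4: prefix='1' -> emit 'd', reset
Bit 5: prefix='0' (no match yet)
Bit 6: prefix='00' -> emit 'i', reset
Bit 7: prefix='1' -> emit 'd', reset
Bit 8: prefix='1' -> emit 'd', reset
Bit 9: prefix='1' -> emit 'd', reset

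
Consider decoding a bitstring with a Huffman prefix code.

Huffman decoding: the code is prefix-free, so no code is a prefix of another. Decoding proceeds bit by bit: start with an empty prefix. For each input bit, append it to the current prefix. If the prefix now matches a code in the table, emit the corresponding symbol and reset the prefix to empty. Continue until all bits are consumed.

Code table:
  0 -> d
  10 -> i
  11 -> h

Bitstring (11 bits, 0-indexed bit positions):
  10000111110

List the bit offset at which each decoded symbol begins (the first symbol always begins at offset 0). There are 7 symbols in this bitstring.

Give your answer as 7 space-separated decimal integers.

Bit 0: prefix='1' (no match yet)
Bit 1: prefix='10' -> emit 'i', reset
Bit 2: prefix='0' -> emit 'd', reset
Bit 3: prefix='0' -> emit 'd', reset
Bit 4: prefix='0' -> emit 'd', reset
Bit 5: prefix='1' (no match yet)
Bit 6: prefix='11' -> emit 'h', reset
Bit 7: prefix='1' (no match yet)
Bit 8: prefix='11' -> emit 'h', reset
Bit 9: prefix='1' (no match yet)
Bit 10: prefix='10' -> emit 'i', reset

Answer: 0 2 3 4 5 7 9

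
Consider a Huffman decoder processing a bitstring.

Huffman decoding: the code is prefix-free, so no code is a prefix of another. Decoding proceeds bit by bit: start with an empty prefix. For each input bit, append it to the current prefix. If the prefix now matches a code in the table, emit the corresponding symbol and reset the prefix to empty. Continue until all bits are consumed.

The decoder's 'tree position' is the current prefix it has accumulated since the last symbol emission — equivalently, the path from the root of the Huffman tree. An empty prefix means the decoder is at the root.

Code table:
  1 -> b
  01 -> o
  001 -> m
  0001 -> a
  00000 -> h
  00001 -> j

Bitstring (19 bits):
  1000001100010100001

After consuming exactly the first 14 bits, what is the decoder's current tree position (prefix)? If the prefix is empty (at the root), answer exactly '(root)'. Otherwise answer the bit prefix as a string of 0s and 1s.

Answer: (root)

Derivation:
Bit 0: prefix='1' -> emit 'b', reset
Bit 1: prefix='0' (no match yet)
Bit 2: prefix='00' (no match yet)
Bit 3: prefix='000' (no match yet)
Bit 4: prefix='0000' (no match yet)
Bit 5: prefix='00000' -> emit 'h', reset
Bit 6: prefix='1' -> emit 'b', reset
Bit 7: prefix='1' -> emit 'b', reset
Bit 8: prefix='0' (no match yet)
Bit 9: prefix='00' (no match yet)
Bit 10: prefix='000' (no match yet)
Bit 11: prefix='0001' -> emit 'a', reset
Bit 12: prefix='0' (no match yet)
Bit 13: prefix='01' -> emit 'o', reset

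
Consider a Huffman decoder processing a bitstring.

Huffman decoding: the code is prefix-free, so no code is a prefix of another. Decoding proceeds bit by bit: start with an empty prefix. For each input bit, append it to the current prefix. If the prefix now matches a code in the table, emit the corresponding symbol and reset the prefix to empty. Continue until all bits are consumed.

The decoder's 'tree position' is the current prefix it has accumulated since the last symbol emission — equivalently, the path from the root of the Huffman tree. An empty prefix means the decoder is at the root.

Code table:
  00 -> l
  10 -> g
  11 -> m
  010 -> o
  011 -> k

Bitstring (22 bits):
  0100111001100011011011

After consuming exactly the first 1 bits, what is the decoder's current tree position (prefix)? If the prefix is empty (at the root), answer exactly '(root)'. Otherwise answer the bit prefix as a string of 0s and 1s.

Bit 0: prefix='0' (no match yet)

Answer: 0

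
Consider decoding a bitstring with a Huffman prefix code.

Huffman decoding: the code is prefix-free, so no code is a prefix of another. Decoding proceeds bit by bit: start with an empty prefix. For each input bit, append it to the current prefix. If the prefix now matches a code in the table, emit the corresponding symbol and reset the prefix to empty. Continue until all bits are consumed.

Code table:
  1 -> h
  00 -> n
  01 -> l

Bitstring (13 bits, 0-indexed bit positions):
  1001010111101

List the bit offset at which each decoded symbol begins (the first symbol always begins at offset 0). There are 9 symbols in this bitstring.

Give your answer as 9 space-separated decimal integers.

Bit 0: prefix='1' -> emit 'h', reset
Bit 1: prefix='0' (no match yet)
Bit 2: prefix='00' -> emit 'n', reset
Bit 3: prefix='1' -> emit 'h', reset
Bit 4: prefix='0' (no match yet)
Bit 5: prefix='01' -> emit 'l', reset
Bit 6: prefix='0' (no match yet)
Bit 7: prefix='01' -> emit 'l', reset
Bit 8: prefix='1' -> emit 'h', reset
Bit 9: prefix='1' -> emit 'h', reset
Bit 10: prefix='1' -> emit 'h', reset
Bit 11: prefix='0' (no match yet)
Bit 12: prefix='01' -> emit 'l', reset

Answer: 0 1 3 4 6 8 9 10 11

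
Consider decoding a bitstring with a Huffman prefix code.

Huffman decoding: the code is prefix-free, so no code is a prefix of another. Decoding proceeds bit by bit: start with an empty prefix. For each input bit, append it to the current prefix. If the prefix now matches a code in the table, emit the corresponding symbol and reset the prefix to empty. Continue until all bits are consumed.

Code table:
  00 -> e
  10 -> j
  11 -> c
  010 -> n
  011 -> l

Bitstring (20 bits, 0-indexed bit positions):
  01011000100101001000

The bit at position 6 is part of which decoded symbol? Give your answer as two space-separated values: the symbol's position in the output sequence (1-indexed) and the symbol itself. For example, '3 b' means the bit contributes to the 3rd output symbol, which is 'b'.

Bit 0: prefix='0' (no match yet)
Bit 1: prefix='01' (no match yet)
Bit 2: prefix='010' -> emit 'n', reset
Bit 3: prefix='1' (no match yet)
Bit 4: prefix='11' -> emit 'c', reset
Bit 5: prefix='0' (no match yet)
Bit 6: prefix='00' -> emit 'e', reset
Bit 7: prefix='0' (no match yet)
Bit 8: prefix='01' (no match yet)
Bit 9: prefix='010' -> emit 'n', reset
Bit 10: prefix='0' (no match yet)

Answer: 3 e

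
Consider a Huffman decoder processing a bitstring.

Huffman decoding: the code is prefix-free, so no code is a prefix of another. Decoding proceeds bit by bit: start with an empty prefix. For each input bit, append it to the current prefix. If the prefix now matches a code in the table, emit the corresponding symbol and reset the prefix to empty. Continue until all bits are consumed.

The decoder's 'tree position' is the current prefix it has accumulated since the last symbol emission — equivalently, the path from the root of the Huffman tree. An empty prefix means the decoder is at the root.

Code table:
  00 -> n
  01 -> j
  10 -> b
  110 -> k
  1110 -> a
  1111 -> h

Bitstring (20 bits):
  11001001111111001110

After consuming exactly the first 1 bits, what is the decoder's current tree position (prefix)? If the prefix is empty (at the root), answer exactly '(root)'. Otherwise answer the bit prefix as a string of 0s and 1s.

Bit 0: prefix='1' (no match yet)

Answer: 1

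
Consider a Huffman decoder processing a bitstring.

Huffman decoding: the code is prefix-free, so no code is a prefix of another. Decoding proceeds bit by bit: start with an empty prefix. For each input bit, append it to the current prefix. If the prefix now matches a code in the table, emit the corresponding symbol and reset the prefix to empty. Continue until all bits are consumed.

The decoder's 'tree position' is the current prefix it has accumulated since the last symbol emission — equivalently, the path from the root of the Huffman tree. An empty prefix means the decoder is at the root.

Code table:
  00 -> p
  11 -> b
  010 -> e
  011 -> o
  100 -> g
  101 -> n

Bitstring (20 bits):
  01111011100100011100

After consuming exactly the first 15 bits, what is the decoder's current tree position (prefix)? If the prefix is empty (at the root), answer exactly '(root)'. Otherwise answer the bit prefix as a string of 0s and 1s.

Bit 0: prefix='0' (no match yet)
Bit 1: prefix='01' (no match yet)
Bit 2: prefix='011' -> emit 'o', reset
Bit 3: prefix='1' (no match yet)
Bit 4: prefix='11' -> emit 'b', reset
Bit 5: prefix='0' (no match yet)
Bit 6: prefix='01' (no match yet)
Bit 7: prefix='011' -> emit 'o', reset
Bit 8: prefix='1' (no match yet)
Bit 9: prefix='10' (no match yet)
Bit 10: prefix='100' -> emit 'g', reset
Bit 11: prefix='1' (no match yet)
Bit 12: prefix='10' (no match yet)
Bit 13: prefix='100' -> emit 'g', reset
Bit 14: prefix='0' (no match yet)

Answer: 0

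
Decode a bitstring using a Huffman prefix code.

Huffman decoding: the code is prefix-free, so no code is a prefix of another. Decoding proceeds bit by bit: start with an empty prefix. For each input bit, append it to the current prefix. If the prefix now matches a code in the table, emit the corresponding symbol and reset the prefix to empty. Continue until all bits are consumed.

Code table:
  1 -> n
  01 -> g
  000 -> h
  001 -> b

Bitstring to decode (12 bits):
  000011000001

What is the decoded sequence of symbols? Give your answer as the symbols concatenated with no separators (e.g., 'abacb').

Bit 0: prefix='0' (no match yet)
Bit 1: prefix='00' (no match yet)
Bit 2: prefix='000' -> emit 'h', reset
Bit 3: prefix='0' (no match yet)
Bit 4: prefix='01' -> emit 'g', reset
Bit 5: prefix='1' -> emit 'n', reset
Bit 6: prefix='0' (no match yet)
Bit 7: prefix='00' (no match yet)
Bit 8: prefix='000' -> emit 'h', reset
Bit 9: prefix='0' (no match yet)
Bit 10: prefix='00' (no match yet)
Bit 11: prefix='001' -> emit 'b', reset

Answer: hgnhb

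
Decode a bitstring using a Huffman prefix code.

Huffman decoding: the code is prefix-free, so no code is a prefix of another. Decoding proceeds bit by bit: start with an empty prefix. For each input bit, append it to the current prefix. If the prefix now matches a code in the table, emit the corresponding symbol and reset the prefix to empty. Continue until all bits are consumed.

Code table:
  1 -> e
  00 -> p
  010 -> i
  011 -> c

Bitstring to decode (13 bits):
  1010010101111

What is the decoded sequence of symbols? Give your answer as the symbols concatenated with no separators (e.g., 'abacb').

Bit 0: prefix='1' -> emit 'e', reset
Bit 1: prefix='0' (no match yet)
Bit 2: prefix='01' (no match yet)
Bit 3: prefix='010' -> emit 'i', reset
Bit 4: prefix='0' (no match yet)
Bit 5: prefix='01' (no match yet)
Bit 6: prefix='010' -> emit 'i', reset
Bit 7: prefix='1' -> emit 'e', reset
Bit 8: prefix='0' (no match yet)
Bit 9: prefix='01' (no match yet)
Bit 10: prefix='011' -> emit 'c', reset
Bit 11: prefix='1' -> emit 'e', reset
Bit 12: prefix='1' -> emit 'e', reset

Answer: eiiecee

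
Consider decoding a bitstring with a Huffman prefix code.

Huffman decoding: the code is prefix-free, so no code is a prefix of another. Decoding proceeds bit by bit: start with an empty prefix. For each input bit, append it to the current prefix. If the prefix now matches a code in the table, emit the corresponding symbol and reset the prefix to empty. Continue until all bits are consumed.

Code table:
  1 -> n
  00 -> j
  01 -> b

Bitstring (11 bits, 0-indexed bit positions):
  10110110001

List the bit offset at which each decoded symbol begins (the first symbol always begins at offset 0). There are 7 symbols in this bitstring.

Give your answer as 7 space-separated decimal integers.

Bit 0: prefix='1' -> emit 'n', reset
Bit 1: prefix='0' (no match yet)
Bit 2: prefix='01' -> emit 'b', reset
Bit 3: prefix='1' -> emit 'n', reset
Bit 4: prefix='0' (no match yet)
Bit 5: prefix='01' -> emit 'b', reset
Bit 6: prefix='1' -> emit 'n', reset
Bit 7: prefix='0' (no match yet)
Bit 8: prefix='00' -> emit 'j', reset
Bit 9: prefix='0' (no match yet)
Bit 10: prefix='01' -> emit 'b', reset

Answer: 0 1 3 4 6 7 9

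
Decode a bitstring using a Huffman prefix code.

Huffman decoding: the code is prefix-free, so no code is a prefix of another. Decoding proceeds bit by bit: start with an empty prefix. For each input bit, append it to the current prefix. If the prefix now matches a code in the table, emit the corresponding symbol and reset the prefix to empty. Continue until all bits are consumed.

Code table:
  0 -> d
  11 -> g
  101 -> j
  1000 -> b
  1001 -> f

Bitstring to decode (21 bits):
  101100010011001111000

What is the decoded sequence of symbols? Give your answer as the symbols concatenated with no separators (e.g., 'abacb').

Answer: jbffgb

Derivation:
Bit 0: prefix='1' (no match yet)
Bit 1: prefix='10' (no match yet)
Bit 2: prefix='101' -> emit 'j', reset
Bit 3: prefix='1' (no match yet)
Bit 4: prefix='10' (no match yet)
Bit 5: prefix='100' (no match yet)
Bit 6: prefix='1000' -> emit 'b', reset
Bit 7: prefix='1' (no match yet)
Bit 8: prefix='10' (no match yet)
Bit 9: prefix='100' (no match yet)
Bit 10: prefix='1001' -> emit 'f', reset
Bit 11: prefix='1' (no match yet)
Bit 12: prefix='10' (no match yet)
Bit 13: prefix='100' (no match yet)
Bit 14: prefix='1001' -> emit 'f', reset
Bit 15: prefix='1' (no match yet)
Bit 16: prefix='11' -> emit 'g', reset
Bit 17: prefix='1' (no match yet)
Bit 18: prefix='10' (no match yet)
Bit 19: prefix='100' (no match yet)
Bit 20: prefix='1000' -> emit 'b', reset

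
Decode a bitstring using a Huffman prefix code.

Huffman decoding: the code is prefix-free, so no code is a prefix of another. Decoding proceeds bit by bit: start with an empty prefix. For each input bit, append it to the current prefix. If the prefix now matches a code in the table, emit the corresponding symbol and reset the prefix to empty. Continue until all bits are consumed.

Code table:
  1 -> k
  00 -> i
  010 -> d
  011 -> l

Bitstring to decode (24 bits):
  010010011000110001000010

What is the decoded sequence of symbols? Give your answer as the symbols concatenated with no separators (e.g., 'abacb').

Bit 0: prefix='0' (no match yet)
Bit 1: prefix='01' (no match yet)
Bit 2: prefix='010' -> emit 'd', reset
Bit 3: prefix='0' (no match yet)
Bit 4: prefix='01' (no match yet)
Bit 5: prefix='010' -> emit 'd', reset
Bit 6: prefix='0' (no match yet)
Bit 7: prefix='01' (no match yet)
Bit 8: prefix='011' -> emit 'l', reset
Bit 9: prefix='0' (no match yet)
Bit 10: prefix='00' -> emit 'i', reset
Bit 11: prefix='0' (no match yet)
Bit 12: prefix='01' (no match yet)
Bit 13: prefix='011' -> emit 'l', reset
Bit 14: prefix='0' (no match yet)
Bit 15: prefix='00' -> emit 'i', reset
Bit 16: prefix='0' (no match yet)
Bit 17: prefix='01' (no match yet)
Bit 18: prefix='010' -> emit 'd', reset
Bit 19: prefix='0' (no match yet)
Bit 20: prefix='00' -> emit 'i', reset
Bit 21: prefix='0' (no match yet)
Bit 22: prefix='01' (no match yet)
Bit 23: prefix='010' -> emit 'd', reset

Answer: ddlilidid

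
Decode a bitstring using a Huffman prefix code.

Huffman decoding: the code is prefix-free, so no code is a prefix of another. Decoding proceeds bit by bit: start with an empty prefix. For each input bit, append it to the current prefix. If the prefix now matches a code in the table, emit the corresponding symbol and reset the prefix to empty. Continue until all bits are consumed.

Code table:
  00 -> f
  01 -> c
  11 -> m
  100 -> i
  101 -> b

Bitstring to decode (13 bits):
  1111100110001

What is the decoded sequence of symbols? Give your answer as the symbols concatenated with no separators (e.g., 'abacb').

Bit 0: prefix='1' (no match yet)
Bit 1: prefix='11' -> emit 'm', reset
Bit 2: prefix='1' (no match yet)
Bit 3: prefix='11' -> emit 'm', reset
Bit 4: prefix='1' (no match yet)
Bit 5: prefix='10' (no match yet)
Bit 6: prefix='100' -> emit 'i', reset
Bit 7: prefix='1' (no match yet)
Bit 8: prefix='11' -> emit 'm', reset
Bit 9: prefix='0' (no match yet)
Bit 10: prefix='00' -> emit 'f', reset
Bit 11: prefix='0' (no match yet)
Bit 12: prefix='01' -> emit 'c', reset

Answer: mmimfc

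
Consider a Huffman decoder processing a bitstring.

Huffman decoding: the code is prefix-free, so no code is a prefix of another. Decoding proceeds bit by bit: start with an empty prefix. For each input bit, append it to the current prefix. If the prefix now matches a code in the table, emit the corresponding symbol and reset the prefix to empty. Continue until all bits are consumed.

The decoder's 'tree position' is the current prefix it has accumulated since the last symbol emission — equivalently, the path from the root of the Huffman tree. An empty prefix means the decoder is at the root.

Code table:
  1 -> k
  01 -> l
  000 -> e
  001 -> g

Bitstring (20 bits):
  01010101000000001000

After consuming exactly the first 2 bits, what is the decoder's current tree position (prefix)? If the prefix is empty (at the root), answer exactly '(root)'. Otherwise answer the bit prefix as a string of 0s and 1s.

Answer: (root)

Derivation:
Bit 0: prefix='0' (no match yet)
Bit 1: prefix='01' -> emit 'l', reset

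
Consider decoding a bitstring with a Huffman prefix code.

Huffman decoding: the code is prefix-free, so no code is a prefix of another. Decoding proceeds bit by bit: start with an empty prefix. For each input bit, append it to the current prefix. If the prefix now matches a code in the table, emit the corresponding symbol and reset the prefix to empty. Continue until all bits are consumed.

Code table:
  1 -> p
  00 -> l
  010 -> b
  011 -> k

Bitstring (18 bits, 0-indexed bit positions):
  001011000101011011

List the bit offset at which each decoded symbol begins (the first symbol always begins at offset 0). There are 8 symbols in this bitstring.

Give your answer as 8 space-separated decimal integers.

Bit 0: prefix='0' (no match yet)
Bit 1: prefix='00' -> emit 'l', reset
Bit 2: prefix='1' -> emit 'p', reset
Bit 3: prefix='0' (no match yet)
Bit 4: prefix='01' (no match yet)
Bit 5: prefix='011' -> emit 'k', reset
Bit 6: prefix='0' (no match yet)
Bit 7: prefix='00' -> emit 'l', reset
Bit 8: prefix='0' (no match yet)
Bit 9: prefix='01' (no match yet)
Bit 10: prefix='010' -> emit 'b', reset
Bit 11: prefix='1' -> emit 'p', reset
Bit 12: prefix='0' (no match yet)
Bit 13: prefix='01' (no match yet)
Bit 14: prefix='011' -> emit 'k', reset
Bit 15: prefix='0' (no match yet)
Bit 16: prefix='01' (no match yet)
Bit 17: prefix='011' -> emit 'k', reset

Answer: 0 2 3 6 8 11 12 15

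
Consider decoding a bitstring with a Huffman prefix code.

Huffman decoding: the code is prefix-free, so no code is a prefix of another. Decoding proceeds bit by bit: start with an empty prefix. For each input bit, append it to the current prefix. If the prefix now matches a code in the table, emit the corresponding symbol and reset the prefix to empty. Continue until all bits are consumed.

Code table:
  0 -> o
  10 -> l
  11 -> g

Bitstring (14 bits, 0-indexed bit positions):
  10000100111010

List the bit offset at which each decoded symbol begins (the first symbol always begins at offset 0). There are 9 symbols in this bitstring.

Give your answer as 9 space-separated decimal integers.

Bit 0: prefix='1' (no match yet)
Bit 1: prefix='10' -> emit 'l', reset
Bit 2: prefix='0' -> emit 'o', reset
Bit 3: prefix='0' -> emit 'o', reset
Bit 4: prefix='0' -> emit 'o', reset
Bit 5: prefix='1' (no match yet)
Bit 6: prefix='10' -> emit 'l', reset
Bit 7: prefix='0' -> emit 'o', reset
Bit 8: prefix='1' (no match yet)
Bit 9: prefix='11' -> emit 'g', reset
Bit 10: prefix='1' (no match yet)
Bit 11: prefix='10' -> emit 'l', reset
Bit 12: prefix='1' (no match yet)
Bit 13: prefix='10' -> emit 'l', reset

Answer: 0 2 3 4 5 7 8 10 12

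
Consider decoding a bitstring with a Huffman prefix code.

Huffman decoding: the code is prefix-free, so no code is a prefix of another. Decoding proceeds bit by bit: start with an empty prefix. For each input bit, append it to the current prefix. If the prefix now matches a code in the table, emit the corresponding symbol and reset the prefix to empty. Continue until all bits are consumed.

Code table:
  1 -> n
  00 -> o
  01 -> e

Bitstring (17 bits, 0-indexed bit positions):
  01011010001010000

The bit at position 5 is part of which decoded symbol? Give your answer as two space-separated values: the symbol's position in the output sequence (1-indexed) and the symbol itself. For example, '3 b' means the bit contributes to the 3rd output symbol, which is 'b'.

Answer: 4 e

Derivation:
Bit 0: prefix='0' (no match yet)
Bit 1: prefix='01' -> emit 'e', reset
Bit 2: prefix='0' (no match yet)
Bit 3: prefix='01' -> emit 'e', reset
Bit 4: prefix='1' -> emit 'n', reset
Bit 5: prefix='0' (no match yet)
Bit 6: prefix='01' -> emit 'e', reset
Bit 7: prefix='0' (no match yet)
Bit 8: prefix='00' -> emit 'o', reset
Bit 9: prefix='0' (no match yet)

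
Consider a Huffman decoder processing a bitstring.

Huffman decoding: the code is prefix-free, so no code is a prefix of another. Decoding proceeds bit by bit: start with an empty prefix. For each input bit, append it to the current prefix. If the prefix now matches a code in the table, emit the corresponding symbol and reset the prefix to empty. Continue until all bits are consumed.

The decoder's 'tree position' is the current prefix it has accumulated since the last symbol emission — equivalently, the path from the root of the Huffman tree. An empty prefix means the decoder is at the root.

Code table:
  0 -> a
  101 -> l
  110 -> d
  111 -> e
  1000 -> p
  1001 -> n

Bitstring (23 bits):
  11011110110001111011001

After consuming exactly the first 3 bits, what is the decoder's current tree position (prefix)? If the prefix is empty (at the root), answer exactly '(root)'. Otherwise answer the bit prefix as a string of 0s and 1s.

Answer: (root)

Derivation:
Bit 0: prefix='1' (no match yet)
Bit 1: prefix='11' (no match yet)
Bit 2: prefix='110' -> emit 'd', reset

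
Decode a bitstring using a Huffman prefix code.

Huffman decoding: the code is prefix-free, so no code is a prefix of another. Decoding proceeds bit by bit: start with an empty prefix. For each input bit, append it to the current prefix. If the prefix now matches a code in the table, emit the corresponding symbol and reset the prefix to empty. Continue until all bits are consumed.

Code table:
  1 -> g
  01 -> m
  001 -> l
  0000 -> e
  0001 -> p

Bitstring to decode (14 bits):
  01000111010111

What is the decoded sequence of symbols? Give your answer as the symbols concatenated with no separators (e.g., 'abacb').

Bit 0: prefix='0' (no match yet)
Bit 1: prefix='01' -> emit 'm', reset
Bit 2: prefix='0' (no match yet)
Bit 3: prefix='00' (no match yet)
Bit 4: prefix='000' (no match yet)
Bit 5: prefix='0001' -> emit 'p', reset
Bit 6: prefix='1' -> emit 'g', reset
Bit 7: prefix='1' -> emit 'g', reset
Bit 8: prefix='0' (no match yet)
Bit 9: prefix='01' -> emit 'm', reset
Bit 10: prefix='0' (no match yet)
Bit 11: prefix='01' -> emit 'm', reset
Bit 12: prefix='1' -> emit 'g', reset
Bit 13: prefix='1' -> emit 'g', reset

Answer: mpggmmgg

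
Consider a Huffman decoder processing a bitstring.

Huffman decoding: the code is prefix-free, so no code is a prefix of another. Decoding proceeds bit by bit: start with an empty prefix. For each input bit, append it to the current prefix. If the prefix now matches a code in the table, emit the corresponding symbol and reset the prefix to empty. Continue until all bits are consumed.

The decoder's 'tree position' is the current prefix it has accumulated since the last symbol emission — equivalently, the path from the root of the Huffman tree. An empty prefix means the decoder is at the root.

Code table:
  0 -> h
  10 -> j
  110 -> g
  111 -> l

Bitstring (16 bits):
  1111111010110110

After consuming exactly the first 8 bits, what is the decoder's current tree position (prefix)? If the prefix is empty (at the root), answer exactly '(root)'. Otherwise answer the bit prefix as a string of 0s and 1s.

Bit 0: prefix='1' (no match yet)
Bit 1: prefix='11' (no match yet)
Bit 2: prefix='111' -> emit 'l', reset
Bit 3: prefix='1' (no match yet)
Bit 4: prefix='11' (no match yet)
Bit 5: prefix='111' -> emit 'l', reset
Bit 6: prefix='1' (no match yet)
Bit 7: prefix='10' -> emit 'j', reset

Answer: (root)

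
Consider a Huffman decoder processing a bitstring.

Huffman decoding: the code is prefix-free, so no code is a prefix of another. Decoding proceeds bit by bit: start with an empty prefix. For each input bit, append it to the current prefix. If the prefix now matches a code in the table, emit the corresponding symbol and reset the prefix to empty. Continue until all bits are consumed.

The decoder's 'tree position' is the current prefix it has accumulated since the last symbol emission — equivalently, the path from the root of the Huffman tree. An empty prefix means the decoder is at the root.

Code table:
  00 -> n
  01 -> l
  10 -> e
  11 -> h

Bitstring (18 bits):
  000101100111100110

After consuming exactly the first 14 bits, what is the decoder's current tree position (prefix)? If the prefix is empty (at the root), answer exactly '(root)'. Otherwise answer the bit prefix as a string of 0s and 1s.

Bit 0: prefix='0' (no match yet)
Bit 1: prefix='00' -> emit 'n', reset
Bit 2: prefix='0' (no match yet)
Bit 3: prefix='01' -> emit 'l', reset
Bit 4: prefix='0' (no match yet)
Bit 5: prefix='01' -> emit 'l', reset
Bit 6: prefix='1' (no match yet)
Bit 7: prefix='10' -> emit 'e', reset
Bit 8: prefix='0' (no match yet)
Bit 9: prefix='01' -> emit 'l', reset
Bit 10: prefix='1' (no match yet)
Bit 11: prefix='11' -> emit 'h', reset
Bit 12: prefix='1' (no match yet)
Bit 13: prefix='10' -> emit 'e', reset

Answer: (root)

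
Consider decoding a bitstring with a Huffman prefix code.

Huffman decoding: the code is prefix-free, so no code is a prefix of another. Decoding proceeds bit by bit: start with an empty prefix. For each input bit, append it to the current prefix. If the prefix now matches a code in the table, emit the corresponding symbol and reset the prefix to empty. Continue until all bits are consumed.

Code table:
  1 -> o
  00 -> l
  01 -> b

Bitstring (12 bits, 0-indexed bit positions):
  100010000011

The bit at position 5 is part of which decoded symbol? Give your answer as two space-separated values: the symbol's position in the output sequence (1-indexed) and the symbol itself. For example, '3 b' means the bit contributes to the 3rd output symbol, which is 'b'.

Answer: 4 l

Derivation:
Bit 0: prefix='1' -> emit 'o', reset
Bit 1: prefix='0' (no match yet)
Bit 2: prefix='00' -> emit 'l', reset
Bit 3: prefix='0' (no match yet)
Bit 4: prefix='01' -> emit 'b', reset
Bit 5: prefix='0' (no match yet)
Bit 6: prefix='00' -> emit 'l', reset
Bit 7: prefix='0' (no match yet)
Bit 8: prefix='00' -> emit 'l', reset
Bit 9: prefix='0' (no match yet)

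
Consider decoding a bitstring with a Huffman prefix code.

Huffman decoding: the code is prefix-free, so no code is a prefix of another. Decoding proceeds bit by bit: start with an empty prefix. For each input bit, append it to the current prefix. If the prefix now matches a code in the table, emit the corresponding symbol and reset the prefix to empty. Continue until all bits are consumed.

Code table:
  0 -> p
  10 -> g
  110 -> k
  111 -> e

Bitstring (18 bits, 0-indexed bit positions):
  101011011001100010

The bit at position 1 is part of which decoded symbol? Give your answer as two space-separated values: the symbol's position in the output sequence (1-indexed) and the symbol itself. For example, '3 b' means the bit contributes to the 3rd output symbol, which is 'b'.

Bit 0: prefix='1' (no match yet)
Bit 1: prefix='10' -> emit 'g', reset
Bit 2: prefix='1' (no match yet)
Bit 3: prefix='10' -> emit 'g', reset
Bit 4: prefix='1' (no match yet)
Bit 5: prefix='11' (no match yet)

Answer: 1 g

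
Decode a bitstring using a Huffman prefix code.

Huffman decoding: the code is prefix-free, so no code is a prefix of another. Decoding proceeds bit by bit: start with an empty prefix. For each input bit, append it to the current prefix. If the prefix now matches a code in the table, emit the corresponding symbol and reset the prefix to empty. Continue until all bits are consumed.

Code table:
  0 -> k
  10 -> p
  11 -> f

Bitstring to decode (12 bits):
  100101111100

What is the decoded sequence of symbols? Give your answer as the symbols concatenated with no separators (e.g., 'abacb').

Bit 0: prefix='1' (no match yet)
Bit 1: prefix='10' -> emit 'p', reset
Bit 2: prefix='0' -> emit 'k', reset
Bit 3: prefix='1' (no match yet)
Bit 4: prefix='10' -> emit 'p', reset
Bit 5: prefix='1' (no match yet)
Bit 6: prefix='11' -> emit 'f', reset
Bit 7: prefix='1' (no match yet)
Bit 8: prefix='11' -> emit 'f', reset
Bit 9: prefix='1' (no match yet)
Bit 10: prefix='10' -> emit 'p', reset
Bit 11: prefix='0' -> emit 'k', reset

Answer: pkpffpk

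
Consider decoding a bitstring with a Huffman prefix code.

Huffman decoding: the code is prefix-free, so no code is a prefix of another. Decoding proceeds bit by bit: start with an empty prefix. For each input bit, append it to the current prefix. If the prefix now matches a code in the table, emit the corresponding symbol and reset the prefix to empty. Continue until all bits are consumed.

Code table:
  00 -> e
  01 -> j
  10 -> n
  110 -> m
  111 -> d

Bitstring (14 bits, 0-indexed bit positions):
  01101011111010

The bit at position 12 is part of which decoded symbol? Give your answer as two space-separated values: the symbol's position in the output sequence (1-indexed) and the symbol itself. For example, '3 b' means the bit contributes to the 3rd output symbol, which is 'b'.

Answer: 6 n

Derivation:
Bit 0: prefix='0' (no match yet)
Bit 1: prefix='01' -> emit 'j', reset
Bit 2: prefix='1' (no match yet)
Bit 3: prefix='10' -> emit 'n', reset
Bit 4: prefix='1' (no match yet)
Bit 5: prefix='10' -> emit 'n', reset
Bit 6: prefix='1' (no match yet)
Bit 7: prefix='11' (no match yet)
Bit 8: prefix='111' -> emit 'd', reset
Bit 9: prefix='1' (no match yet)
Bit 10: prefix='11' (no match yet)
Bit 11: prefix='110' -> emit 'm', reset
Bit 12: prefix='1' (no match yet)
Bit 13: prefix='10' -> emit 'n', reset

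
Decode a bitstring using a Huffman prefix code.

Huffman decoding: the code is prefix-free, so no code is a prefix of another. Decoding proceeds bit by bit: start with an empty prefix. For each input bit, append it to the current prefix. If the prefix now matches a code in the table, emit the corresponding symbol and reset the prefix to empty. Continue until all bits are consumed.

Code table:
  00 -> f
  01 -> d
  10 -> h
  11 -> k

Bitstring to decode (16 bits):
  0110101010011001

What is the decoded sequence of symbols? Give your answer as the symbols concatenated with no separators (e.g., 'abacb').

Bit 0: prefix='0' (no match yet)
Bit 1: prefix='01' -> emit 'd', reset
Bit 2: prefix='1' (no match yet)
Bit 3: prefix='10' -> emit 'h', reset
Bit 4: prefix='1' (no match yet)
Bit 5: prefix='10' -> emit 'h', reset
Bit 6: prefix='1' (no match yet)
Bit 7: prefix='10' -> emit 'h', reset
Bit 8: prefix='1' (no match yet)
Bit 9: prefix='10' -> emit 'h', reset
Bit 10: prefix='0' (no match yet)
Bit 11: prefix='01' -> emit 'd', reset
Bit 12: prefix='1' (no match yet)
Bit 13: prefix='10' -> emit 'h', reset
Bit 14: prefix='0' (no match yet)
Bit 15: prefix='01' -> emit 'd', reset

Answer: dhhhhdhd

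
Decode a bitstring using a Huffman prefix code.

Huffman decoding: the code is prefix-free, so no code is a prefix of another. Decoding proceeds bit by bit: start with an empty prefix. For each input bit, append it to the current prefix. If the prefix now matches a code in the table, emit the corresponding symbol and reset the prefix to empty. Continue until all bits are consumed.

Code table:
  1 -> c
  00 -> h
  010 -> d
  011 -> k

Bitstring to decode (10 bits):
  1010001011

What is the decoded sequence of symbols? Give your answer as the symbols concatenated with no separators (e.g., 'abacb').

Bit 0: prefix='1' -> emit 'c', reset
Bit 1: prefix='0' (no match yet)
Bit 2: prefix='01' (no match yet)
Bit 3: prefix='010' -> emit 'd', reset
Bit 4: prefix='0' (no match yet)
Bit 5: prefix='00' -> emit 'h', reset
Bit 6: prefix='1' -> emit 'c', reset
Bit 7: prefix='0' (no match yet)
Bit 8: prefix='01' (no match yet)
Bit 9: prefix='011' -> emit 'k', reset

Answer: cdhck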